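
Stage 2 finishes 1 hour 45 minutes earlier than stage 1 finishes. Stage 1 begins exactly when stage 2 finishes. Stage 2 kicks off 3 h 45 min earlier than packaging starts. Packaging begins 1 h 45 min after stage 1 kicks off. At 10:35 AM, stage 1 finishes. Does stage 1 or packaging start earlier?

Stage 2 ends at 10:35 AM − 105 min = 8:50 AM.
So stage 1 starts at 8:50 AM.
Packaging starts at 8:50 AM + 105 min = 10:35 AM.
Stage 1 starts at 8:50 AM and packaging starts at 10:35 AM, so stage 1 is first.

stage 1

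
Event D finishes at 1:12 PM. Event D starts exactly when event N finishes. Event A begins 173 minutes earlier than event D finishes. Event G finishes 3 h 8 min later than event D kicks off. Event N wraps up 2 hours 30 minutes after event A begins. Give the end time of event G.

Event A starts at 1:12 PM − 173 min = 10:19 AM.
Event N ends at 10:19 AM + 150 min = 12:49 PM.
So event D starts at 12:49 PM.
Event G ends at 12:49 PM + 188 min = 3:57 PM.

3:57 PM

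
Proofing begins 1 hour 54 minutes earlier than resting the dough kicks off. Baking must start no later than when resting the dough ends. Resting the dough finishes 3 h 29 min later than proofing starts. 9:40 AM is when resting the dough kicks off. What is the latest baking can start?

11:15 AM

Proofing starts at 9:40 AM − 114 min = 7:46 AM.
Resting the dough ends at 7:46 AM + 209 min = 11:15 AM.
Baking is bounded by resting the dough, so the latest it can start is 11:15 AM.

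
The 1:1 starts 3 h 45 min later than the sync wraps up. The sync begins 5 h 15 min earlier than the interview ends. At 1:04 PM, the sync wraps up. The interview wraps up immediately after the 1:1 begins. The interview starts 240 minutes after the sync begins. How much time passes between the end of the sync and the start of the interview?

2 h 30 min

The 1:1 starts at 1:04 PM + 225 min = 4:49 PM.
So the interview ends at 4:49 PM.
The sync starts at 4:49 PM − 315 min = 11:34 AM.
The interview starts at 11:34 AM + 240 min = 3:34 PM.
From 1:04 PM to 3:34 PM is 2 h 30 min.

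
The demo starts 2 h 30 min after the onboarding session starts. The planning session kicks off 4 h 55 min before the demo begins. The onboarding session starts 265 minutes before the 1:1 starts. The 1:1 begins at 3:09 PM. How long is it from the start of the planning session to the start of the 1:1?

6 h 50 min

The onboarding session starts at 3:09 PM − 265 min = 10:44 AM.
The demo starts at 10:44 AM + 150 min = 1:14 PM.
The planning session starts at 1:14 PM − 295 min = 8:19 AM.
From 8:19 AM to 3:09 PM is 6 h 50 min.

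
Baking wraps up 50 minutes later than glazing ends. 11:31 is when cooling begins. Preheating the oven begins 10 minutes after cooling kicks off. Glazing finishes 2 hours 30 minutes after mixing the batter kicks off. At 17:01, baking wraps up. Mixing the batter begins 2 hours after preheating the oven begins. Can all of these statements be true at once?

Preheating the oven starts at 11:31 + 10 min = 11:41.
Mixing the batter starts at 11:41 + 120 min = 13:41.
Glazing ends at 13:41 + 150 min = 16:11.
Baking ends at 16:11 + 50 min = 17:01.
That matches the stated 17:01, so the schedule is consistent.

Yes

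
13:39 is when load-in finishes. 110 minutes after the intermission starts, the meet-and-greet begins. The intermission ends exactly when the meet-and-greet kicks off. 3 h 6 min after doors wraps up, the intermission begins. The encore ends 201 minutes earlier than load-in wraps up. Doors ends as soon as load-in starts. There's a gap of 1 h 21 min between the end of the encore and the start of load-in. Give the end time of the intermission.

The encore ends at 13:39 − 201 min = 10:18.
Load-in starts at 10:18 + 81 min = 11:39.
So doors ends at 11:39.
The intermission starts at 11:39 + 186 min = 14:45.
The meet-and-greet starts at 14:45 + 110 min = 16:35.
So the intermission ends at 16:35.

16:35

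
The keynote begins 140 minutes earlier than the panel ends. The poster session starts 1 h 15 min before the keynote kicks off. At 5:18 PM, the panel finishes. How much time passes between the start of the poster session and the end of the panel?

3 h 35 min

The keynote starts at 5:18 PM − 140 min = 2:58 PM.
The poster session starts at 2:58 PM − 75 min = 1:43 PM.
From 1:43 PM to 5:18 PM is 3 h 35 min.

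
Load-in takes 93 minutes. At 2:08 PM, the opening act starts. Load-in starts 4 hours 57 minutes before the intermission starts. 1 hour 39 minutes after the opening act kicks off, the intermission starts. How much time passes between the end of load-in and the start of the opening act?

The intermission starts at 2:08 PM + 99 min = 3:47 PM.
Load-in starts at 3:47 PM − 297 min = 10:50 AM.
Load-in ends at 10:50 AM + 93 min = 12:23 PM.
From 12:23 PM to 2:08 PM is 1 h 45 min.

1 h 45 min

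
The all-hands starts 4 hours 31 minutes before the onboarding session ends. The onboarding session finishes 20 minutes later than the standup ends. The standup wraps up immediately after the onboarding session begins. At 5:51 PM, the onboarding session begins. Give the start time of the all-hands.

1:40 PM

The standup ends at 5:51 PM.
The onboarding session ends at 5:51 PM + 20 min = 6:11 PM.
The all-hands starts at 6:11 PM − 271 min = 1:40 PM.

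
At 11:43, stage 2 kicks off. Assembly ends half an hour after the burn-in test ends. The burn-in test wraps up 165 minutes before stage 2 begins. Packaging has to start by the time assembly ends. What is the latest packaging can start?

09:28

The burn-in test ends at 11:43 − 165 min = 08:58.
Assembly ends at 08:58 + 30 min = 09:28.
Packaging is bounded by assembly, so the latest it can start is 09:28.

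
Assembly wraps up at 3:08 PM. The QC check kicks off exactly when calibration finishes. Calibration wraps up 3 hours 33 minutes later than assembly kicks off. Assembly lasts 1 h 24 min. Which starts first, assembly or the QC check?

Assembly starts at 3:08 PM − 84 min = 1:44 PM.
Calibration ends at 1:44 PM + 213 min = 5:17 PM.
So the QC check starts at 5:17 PM.
Assembly starts at 1:44 PM and the QC check starts at 5:17 PM, so assembly is first.

assembly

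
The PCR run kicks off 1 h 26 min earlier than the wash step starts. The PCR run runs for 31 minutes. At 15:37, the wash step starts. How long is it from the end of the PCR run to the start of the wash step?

55 minutes

The PCR run starts at 15:37 − 86 min = 14:11.
The PCR run ends at 14:11 + 31 min = 14:42.
From 14:42 to 15:37 is 55 minutes.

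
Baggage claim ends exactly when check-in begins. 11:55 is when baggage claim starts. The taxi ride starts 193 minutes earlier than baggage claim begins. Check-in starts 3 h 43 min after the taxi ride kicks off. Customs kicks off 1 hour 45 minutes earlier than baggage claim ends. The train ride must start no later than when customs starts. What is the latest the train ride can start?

10:40

The taxi ride starts at 11:55 − 193 min = 08:42.
Check-in starts at 08:42 + 223 min = 12:25.
So baggage claim ends at 12:25.
Customs starts at 12:25 − 105 min = 10:40.
The train ride is bounded by customs, so the latest it can start is 10:40.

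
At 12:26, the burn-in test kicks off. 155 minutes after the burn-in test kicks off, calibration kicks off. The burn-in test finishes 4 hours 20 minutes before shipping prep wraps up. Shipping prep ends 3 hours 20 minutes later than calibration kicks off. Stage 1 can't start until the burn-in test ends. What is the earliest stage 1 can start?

14:01

Calibration starts at 12:26 + 155 min = 15:01.
Shipping prep ends at 15:01 + 200 min = 18:21.
The burn-in test ends at 18:21 − 260 min = 14:01.
Stage 1 is bounded by the burn-in test, so the earliest it can start is 14:01.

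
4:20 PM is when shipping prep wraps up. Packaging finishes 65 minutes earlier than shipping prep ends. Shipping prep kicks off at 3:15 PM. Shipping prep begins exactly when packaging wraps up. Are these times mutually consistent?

Yes

Packaging ends at 4:20 PM − 65 min = 3:15 PM.
So shipping prep starts at 3:15 PM.
That matches the stated 3:15 PM, so the schedule is consistent.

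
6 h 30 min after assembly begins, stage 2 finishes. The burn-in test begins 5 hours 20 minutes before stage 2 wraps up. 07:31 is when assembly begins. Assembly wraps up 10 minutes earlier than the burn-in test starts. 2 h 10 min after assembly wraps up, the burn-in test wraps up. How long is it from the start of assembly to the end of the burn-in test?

3 h 10 min

Stage 2 ends at 07:31 + 390 min = 14:01.
The burn-in test starts at 14:01 − 320 min = 08:41.
Assembly ends at 08:41 − 10 min = 08:31.
The burn-in test ends at 08:31 + 130 min = 10:41.
From 07:31 to 10:41 is 3 h 10 min.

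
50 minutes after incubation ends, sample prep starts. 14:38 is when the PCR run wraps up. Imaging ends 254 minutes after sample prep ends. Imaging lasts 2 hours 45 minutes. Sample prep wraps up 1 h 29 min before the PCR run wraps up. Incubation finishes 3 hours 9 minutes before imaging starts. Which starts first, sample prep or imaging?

sample prep

Sample prep ends at 14:38 − 89 min = 13:09.
Imaging ends at 13:09 + 254 min = 17:23.
Imaging starts at 17:23 − 165 min = 14:38.
Incubation ends at 14:38 − 189 min = 11:29.
Sample prep starts at 11:29 + 50 min = 12:19.
Sample prep starts at 12:19 and imaging starts at 14:38, so sample prep is first.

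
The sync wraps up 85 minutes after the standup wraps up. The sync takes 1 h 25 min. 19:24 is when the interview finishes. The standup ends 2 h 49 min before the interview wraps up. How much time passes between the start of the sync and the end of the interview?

The standup ends at 19:24 − 169 min = 16:35.
The sync ends at 16:35 + 85 min = 18:00.
The sync starts at 18:00 − 85 min = 16:35.
From 16:35 to 19:24 is 2 hours 49 minutes.

2 hours 49 minutes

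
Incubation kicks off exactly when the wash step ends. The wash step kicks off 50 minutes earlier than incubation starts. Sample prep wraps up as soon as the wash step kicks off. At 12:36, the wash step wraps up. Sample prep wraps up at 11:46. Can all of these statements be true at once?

Yes

Incubation starts at 12:36.
The wash step starts at 12:36 − 50 min = 11:46.
So sample prep ends at 11:46.
That matches the stated 11:46, so the schedule is consistent.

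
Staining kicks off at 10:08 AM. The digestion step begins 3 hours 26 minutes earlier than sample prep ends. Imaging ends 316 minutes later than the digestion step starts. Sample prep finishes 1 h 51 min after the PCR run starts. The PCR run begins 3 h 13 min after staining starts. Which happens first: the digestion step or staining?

The PCR run starts at 10:08 AM + 193 min = 1:21 PM.
Sample prep ends at 1:21 PM + 111 min = 3:12 PM.
The digestion step starts at 3:12 PM − 206 min = 11:46 AM.
The digestion step starts at 11:46 AM and staining starts at 10:08 AM, so staining is first.

staining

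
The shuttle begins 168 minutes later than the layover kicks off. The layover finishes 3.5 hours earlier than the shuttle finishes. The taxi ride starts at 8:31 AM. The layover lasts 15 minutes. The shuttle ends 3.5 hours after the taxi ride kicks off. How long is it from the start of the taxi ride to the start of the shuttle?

2 hours 33 minutes

The shuttle ends at 8:31 AM + 210 min = 12:01 PM.
The layover ends at 12:01 PM − 210 min = 8:31 AM.
The layover starts at 8:31 AM − 15 min = 8:16 AM.
The shuttle starts at 8:16 AM + 168 min = 11:04 AM.
From 8:31 AM to 11:04 AM is 2 hours 33 minutes.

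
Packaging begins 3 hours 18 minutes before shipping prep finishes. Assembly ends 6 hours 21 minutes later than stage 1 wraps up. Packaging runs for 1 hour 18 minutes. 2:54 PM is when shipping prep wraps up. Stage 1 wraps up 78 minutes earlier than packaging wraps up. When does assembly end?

Packaging starts at 2:54 PM − 198 min = 11:36 AM.
Packaging ends at 11:36 AM + 78 min = 12:54 PM.
Stage 1 ends at 12:54 PM − 78 min = 11:36 AM.
Assembly ends at 11:36 AM + 381 min = 5:57 PM.

5:57 PM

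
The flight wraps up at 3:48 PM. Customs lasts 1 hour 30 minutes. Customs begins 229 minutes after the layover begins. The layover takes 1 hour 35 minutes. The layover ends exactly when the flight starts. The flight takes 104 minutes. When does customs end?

5:48 PM

The flight starts at 3:48 PM − 104 min = 2:04 PM.
So the layover ends at 2:04 PM.
The layover starts at 2:04 PM − 95 min = 12:29 PM.
Customs starts at 12:29 PM + 229 min = 4:18 PM.
Customs ends at 4:18 PM + 90 min = 5:48 PM.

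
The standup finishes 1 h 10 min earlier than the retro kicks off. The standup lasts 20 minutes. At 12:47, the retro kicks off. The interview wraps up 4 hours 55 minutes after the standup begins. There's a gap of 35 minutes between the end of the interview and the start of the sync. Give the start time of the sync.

16:47

The standup ends at 12:47 − 70 min = 11:37.
The standup starts at 11:37 − 20 min = 11:17.
The interview ends at 11:17 + 295 min = 16:12.
The sync starts at 16:12 + 35 min = 16:47.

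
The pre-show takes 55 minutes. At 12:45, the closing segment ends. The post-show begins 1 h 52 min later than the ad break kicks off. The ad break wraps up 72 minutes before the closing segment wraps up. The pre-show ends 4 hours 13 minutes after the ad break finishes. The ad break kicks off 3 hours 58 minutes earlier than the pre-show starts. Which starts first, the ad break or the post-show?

the ad break

The ad break ends at 12:45 − 72 min = 11:33.
The pre-show ends at 11:33 + 253 min = 15:46.
The pre-show starts at 15:46 − 55 min = 14:51.
The ad break starts at 14:51 − 238 min = 10:53.
The post-show starts at 10:53 + 112 min = 12:45.
The ad break starts at 10:53 and the post-show starts at 12:45, so the ad break is first.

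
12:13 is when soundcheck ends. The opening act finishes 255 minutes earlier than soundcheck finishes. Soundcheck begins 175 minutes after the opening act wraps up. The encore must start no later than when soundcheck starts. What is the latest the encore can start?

The opening act ends at 12:13 − 255 min = 07:58.
Soundcheck starts at 07:58 + 175 min = 10:53.
The encore is bounded by soundcheck, so the latest it can start is 10:53.

10:53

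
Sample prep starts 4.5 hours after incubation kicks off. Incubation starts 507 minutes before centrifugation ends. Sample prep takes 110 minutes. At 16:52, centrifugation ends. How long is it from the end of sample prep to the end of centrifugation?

127 minutes

Incubation starts at 16:52 − 507 min = 08:25.
Sample prep starts at 08:25 + 270 min = 12:55.
Sample prep ends at 12:55 + 110 min = 14:45.
From 14:45 to 16:52 is 127 minutes.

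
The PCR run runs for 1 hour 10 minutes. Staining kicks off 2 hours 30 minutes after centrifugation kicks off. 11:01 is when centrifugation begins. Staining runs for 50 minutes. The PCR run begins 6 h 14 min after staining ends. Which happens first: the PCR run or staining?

staining

Staining starts at 11:01 + 150 min = 13:31.
Staining ends at 13:31 + 50 min = 14:21.
The PCR run starts at 14:21 + 374 min = 20:35.
The PCR run starts at 20:35 and staining starts at 13:31, so staining is first.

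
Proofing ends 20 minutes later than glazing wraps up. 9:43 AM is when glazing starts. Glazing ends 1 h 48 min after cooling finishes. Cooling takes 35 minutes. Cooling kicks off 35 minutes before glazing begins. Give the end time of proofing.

11:51 AM

Cooling starts at 9:43 AM − 35 min = 9:08 AM.
Cooling ends at 9:08 AM + 35 min = 9:43 AM.
Glazing ends at 9:43 AM + 108 min = 11:31 AM.
Proofing ends at 11:31 AM + 20 min = 11:51 AM.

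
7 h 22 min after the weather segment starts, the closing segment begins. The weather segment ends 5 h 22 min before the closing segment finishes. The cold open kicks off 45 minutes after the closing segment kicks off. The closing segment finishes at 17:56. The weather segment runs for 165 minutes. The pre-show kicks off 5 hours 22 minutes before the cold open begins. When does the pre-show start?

12:34

The weather segment ends at 17:56 − 322 min = 12:34.
The weather segment starts at 12:34 − 165 min = 09:49.
The closing segment starts at 09:49 + 442 min = 17:11.
The cold open starts at 17:11 + 45 min = 17:56.
The pre-show starts at 17:56 − 322 min = 12:34.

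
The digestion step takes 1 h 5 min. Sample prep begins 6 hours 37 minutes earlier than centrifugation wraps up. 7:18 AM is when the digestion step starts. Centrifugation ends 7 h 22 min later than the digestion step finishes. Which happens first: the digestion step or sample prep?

The digestion step ends at 7:18 AM + 65 min = 8:23 AM.
Centrifugation ends at 8:23 AM + 442 min = 3:45 PM.
Sample prep starts at 3:45 PM − 397 min = 9:08 AM.
The digestion step starts at 7:18 AM and sample prep starts at 9:08 AM, so the digestion step is first.

the digestion step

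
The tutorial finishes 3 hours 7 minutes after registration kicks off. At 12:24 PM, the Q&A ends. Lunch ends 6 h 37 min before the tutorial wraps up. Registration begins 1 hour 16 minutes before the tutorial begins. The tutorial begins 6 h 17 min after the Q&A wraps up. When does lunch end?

The tutorial starts at 12:24 PM + 377 min = 6:41 PM.
Registration starts at 6:41 PM − 76 min = 5:25 PM.
The tutorial ends at 5:25 PM + 187 min = 8:32 PM.
Lunch ends at 8:32 PM − 397 min = 1:55 PM.

1:55 PM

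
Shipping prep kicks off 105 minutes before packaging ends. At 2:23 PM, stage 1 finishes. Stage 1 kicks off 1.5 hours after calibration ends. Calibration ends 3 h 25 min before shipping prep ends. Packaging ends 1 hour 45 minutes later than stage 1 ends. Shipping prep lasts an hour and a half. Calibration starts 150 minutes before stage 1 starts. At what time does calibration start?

11:28 AM

Packaging ends at 2:23 PM + 105 min = 4:08 PM.
Shipping prep starts at 4:08 PM − 105 min = 2:23 PM.
Shipping prep ends at 2:23 PM + 90 min = 3:53 PM.
Calibration ends at 3:53 PM − 205 min = 12:28 PM.
Stage 1 starts at 12:28 PM + 90 min = 1:58 PM.
Calibration starts at 1:58 PM − 150 min = 11:28 AM.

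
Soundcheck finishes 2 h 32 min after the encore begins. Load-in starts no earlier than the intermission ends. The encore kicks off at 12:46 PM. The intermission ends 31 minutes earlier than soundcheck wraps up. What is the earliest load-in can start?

2:47 PM

Soundcheck ends at 12:46 PM + 152 min = 3:18 PM.
The intermission ends at 3:18 PM − 31 min = 2:47 PM.
Load-in is bounded by the intermission, so the earliest it can start is 2:47 PM.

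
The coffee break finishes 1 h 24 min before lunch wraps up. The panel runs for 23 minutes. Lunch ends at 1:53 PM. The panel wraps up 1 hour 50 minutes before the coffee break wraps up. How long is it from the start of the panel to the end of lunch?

The coffee break ends at 1:53 PM − 84 min = 12:29 PM.
The panel ends at 12:29 PM − 110 min = 10:39 AM.
The panel starts at 10:39 AM − 23 min = 10:16 AM.
From 10:16 AM to 1:53 PM is 3 h 37 min.

3 h 37 min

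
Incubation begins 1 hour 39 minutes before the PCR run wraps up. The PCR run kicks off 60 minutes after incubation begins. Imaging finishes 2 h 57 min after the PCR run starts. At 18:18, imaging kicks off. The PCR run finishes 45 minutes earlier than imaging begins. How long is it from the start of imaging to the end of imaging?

The PCR run ends at 18:18 − 45 min = 17:33.
Incubation starts at 17:33 − 99 min = 15:54.
The PCR run starts at 15:54 + 60 min = 16:54.
Imaging ends at 16:54 + 177 min = 19:51.
From 18:18 to 19:51 is 1 h 33 min.

1 h 33 min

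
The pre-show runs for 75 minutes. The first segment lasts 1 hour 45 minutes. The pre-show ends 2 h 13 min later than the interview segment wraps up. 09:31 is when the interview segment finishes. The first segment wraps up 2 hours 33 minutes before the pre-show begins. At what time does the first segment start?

06:11

The pre-show ends at 09:31 + 133 min = 11:44.
The pre-show starts at 11:44 − 75 min = 10:29.
The first segment ends at 10:29 − 153 min = 07:56.
The first segment starts at 07:56 − 105 min = 06:11.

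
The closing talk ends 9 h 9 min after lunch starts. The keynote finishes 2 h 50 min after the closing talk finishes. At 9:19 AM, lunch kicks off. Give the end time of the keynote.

The closing talk ends at 9:19 AM + 549 min = 6:28 PM.
The keynote ends at 6:28 PM + 170 min = 9:18 PM.

9:18 PM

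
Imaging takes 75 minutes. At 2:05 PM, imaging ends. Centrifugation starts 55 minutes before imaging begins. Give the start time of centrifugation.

11:55 AM

Imaging starts at 2:05 PM − 75 min = 12:50 PM.
Centrifugation starts at 12:50 PM − 55 min = 11:55 AM.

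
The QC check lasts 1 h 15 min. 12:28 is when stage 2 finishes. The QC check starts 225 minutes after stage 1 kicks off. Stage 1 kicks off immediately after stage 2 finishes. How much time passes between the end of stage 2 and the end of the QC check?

Stage 1 starts at 12:28.
The QC check starts at 12:28 + 225 min = 16:13.
The QC check ends at 16:13 + 75 min = 17:28.
From 12:28 to 17:28 is 5 hours.

5 hours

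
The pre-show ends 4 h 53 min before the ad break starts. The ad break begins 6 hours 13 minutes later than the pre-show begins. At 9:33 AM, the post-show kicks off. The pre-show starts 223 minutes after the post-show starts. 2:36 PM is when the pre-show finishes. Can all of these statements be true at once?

Yes

The pre-show starts at 9:33 AM + 223 min = 1:16 PM.
The ad break starts at 1:16 PM + 373 min = 7:29 PM.
The pre-show ends at 7:29 PM − 293 min = 2:36 PM.
That matches the stated 2:36 PM, so the schedule is consistent.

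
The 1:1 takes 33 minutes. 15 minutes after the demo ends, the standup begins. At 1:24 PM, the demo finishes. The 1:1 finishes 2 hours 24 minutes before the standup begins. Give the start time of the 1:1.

The standup starts at 1:24 PM + 15 min = 1:39 PM.
The 1:1 ends at 1:39 PM − 144 min = 11:15 AM.
The 1:1 starts at 11:15 AM − 33 min = 10:42 AM.

10:42 AM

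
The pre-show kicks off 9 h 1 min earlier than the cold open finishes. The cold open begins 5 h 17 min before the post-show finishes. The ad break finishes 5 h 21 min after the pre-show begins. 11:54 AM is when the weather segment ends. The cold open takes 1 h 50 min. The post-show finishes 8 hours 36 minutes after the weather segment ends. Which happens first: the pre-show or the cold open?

the pre-show

The post-show ends at 11:54 AM + 516 min = 8:30 PM.
The cold open starts at 8:30 PM − 317 min = 3:13 PM.
The cold open ends at 3:13 PM + 110 min = 5:03 PM.
The pre-show starts at 5:03 PM − 541 min = 8:02 AM.
The pre-show starts at 8:02 AM and the cold open starts at 3:13 PM, so the pre-show is first.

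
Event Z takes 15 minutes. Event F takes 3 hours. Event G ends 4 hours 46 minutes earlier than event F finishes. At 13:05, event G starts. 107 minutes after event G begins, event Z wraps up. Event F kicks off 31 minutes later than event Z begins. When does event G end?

13:22

Event Z ends at 13:05 + 107 min = 14:52.
Event Z starts at 14:52 − 15 min = 14:37.
Event F starts at 14:37 + 31 min = 15:08.
Event F ends at 15:08 + 180 min = 18:08.
Event G ends at 18:08 − 286 min = 13:22.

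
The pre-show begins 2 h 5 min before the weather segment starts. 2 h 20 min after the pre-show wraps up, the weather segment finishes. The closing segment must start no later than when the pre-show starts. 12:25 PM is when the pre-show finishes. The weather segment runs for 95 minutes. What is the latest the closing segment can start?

The weather segment ends at 12:25 PM + 140 min = 2:45 PM.
The weather segment starts at 2:45 PM − 95 min = 1:10 PM.
The pre-show starts at 1:10 PM − 125 min = 11:05 AM.
The closing segment is bounded by the pre-show, so the latest it can start is 11:05 AM.

11:05 AM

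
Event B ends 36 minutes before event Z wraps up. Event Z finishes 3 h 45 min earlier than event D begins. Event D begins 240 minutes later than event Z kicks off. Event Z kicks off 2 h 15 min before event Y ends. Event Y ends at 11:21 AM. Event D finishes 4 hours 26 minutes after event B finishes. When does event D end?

1:11 PM

Event Z starts at 11:21 AM − 135 min = 9:06 AM.
Event D starts at 9:06 AM + 240 min = 1:06 PM.
Event Z ends at 1:06 PM − 225 min = 9:21 AM.
Event B ends at 9:21 AM − 36 min = 8:45 AM.
Event D ends at 8:45 AM + 266 min = 1:11 PM.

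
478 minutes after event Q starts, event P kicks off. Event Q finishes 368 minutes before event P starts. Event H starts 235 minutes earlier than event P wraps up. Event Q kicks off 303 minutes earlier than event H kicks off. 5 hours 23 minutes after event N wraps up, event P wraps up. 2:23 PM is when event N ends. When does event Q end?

12:38 PM

Event P ends at 2:23 PM + 323 min = 7:46 PM.
Event H starts at 7:46 PM − 235 min = 3:51 PM.
Event Q starts at 3:51 PM − 303 min = 10:48 AM.
Event P starts at 10:48 AM + 478 min = 6:46 PM.
Event Q ends at 6:46 PM − 368 min = 12:38 PM.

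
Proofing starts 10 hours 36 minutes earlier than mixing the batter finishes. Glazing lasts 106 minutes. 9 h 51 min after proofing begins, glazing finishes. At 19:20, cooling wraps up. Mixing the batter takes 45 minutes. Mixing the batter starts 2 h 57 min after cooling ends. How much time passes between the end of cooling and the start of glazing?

Mixing the batter starts at 19:20 + 177 min = 22:17.
Mixing the batter ends at 22:17 + 45 min = 23:02.
Proofing starts at 23:02 − 636 min = 12:26.
Glazing ends at 12:26 + 591 min = 22:17.
Glazing starts at 22:17 − 106 min = 20:31.
From 19:20 to 20:31 is 1 hour 11 minutes.

1 hour 11 minutes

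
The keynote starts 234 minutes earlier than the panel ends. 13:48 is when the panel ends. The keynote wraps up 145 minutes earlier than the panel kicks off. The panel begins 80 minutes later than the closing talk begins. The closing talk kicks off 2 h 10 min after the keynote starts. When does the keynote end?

The keynote starts at 13:48 − 234 min = 09:54.
The closing talk starts at 09:54 + 130 min = 12:04.
The panel starts at 12:04 + 80 min = 13:24.
The keynote ends at 13:24 − 145 min = 10:59.

10:59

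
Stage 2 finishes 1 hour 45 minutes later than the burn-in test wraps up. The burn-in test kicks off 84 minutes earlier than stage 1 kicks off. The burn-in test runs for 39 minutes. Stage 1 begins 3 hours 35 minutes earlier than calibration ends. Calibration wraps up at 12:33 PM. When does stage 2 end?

Stage 1 starts at 12:33 PM − 215 min = 8:58 AM.
The burn-in test starts at 8:58 AM − 84 min = 7:34 AM.
The burn-in test ends at 7:34 AM + 39 min = 8:13 AM.
Stage 2 ends at 8:13 AM + 105 min = 9:58 AM.

9:58 AM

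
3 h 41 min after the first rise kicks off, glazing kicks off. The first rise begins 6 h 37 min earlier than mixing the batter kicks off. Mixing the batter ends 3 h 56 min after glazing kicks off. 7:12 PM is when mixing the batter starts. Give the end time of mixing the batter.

8:12 PM

The first rise starts at 7:12 PM − 397 min = 12:35 PM.
Glazing starts at 12:35 PM + 221 min = 4:16 PM.
Mixing the batter ends at 4:16 PM + 236 min = 8:12 PM.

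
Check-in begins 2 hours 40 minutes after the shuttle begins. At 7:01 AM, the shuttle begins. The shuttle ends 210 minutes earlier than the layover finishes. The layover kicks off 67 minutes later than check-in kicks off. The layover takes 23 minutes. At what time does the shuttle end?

7:41 AM

Check-in starts at 7:01 AM + 160 min = 9:41 AM.
The layover starts at 9:41 AM + 67 min = 10:48 AM.
The layover ends at 10:48 AM + 23 min = 11:11 AM.
The shuttle ends at 11:11 AM − 210 min = 7:41 AM.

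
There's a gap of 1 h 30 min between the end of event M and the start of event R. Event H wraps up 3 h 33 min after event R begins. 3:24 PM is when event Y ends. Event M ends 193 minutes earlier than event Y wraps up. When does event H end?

Event M ends at 3:24 PM − 193 min = 12:11 PM.
Event R starts at 12:11 PM + 90 min = 1:41 PM.
Event H ends at 1:41 PM + 213 min = 5:14 PM.

5:14 PM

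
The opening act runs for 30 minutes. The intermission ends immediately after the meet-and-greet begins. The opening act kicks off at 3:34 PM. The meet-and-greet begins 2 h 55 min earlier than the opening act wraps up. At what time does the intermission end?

The opening act ends at 3:34 PM + 30 min = 4:04 PM.
The meet-and-greet starts at 4:04 PM − 175 min = 1:09 PM.
So the intermission ends at 1:09 PM.

1:09 PM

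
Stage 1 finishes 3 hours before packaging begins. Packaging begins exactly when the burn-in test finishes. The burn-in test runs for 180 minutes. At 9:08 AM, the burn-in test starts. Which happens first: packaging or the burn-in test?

the burn-in test

The burn-in test ends at 9:08 AM + 180 min = 12:08 PM.
So packaging starts at 12:08 PM.
Packaging starts at 12:08 PM and the burn-in test starts at 9:08 AM, so the burn-in test is first.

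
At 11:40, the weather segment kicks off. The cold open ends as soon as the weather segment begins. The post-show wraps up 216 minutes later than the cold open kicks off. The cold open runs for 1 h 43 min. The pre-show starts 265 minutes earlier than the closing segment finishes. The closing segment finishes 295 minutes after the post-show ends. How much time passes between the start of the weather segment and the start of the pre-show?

The cold open ends at 11:40.
The cold open starts at 11:40 − 103 min = 09:57.
The post-show ends at 09:57 + 216 min = 13:33.
The closing segment ends at 13:33 + 295 min = 18:28.
The pre-show starts at 18:28 − 265 min = 14:03.
From 11:40 to 14:03 is 143 minutes.

143 minutes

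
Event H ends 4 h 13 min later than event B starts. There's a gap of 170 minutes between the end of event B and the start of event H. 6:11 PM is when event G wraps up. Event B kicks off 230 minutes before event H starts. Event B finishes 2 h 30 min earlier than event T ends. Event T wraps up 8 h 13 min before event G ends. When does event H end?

Event T ends at 6:11 PM − 493 min = 9:58 AM.
Event B ends at 9:58 AM − 150 min = 7:28 AM.
Event H starts at 7:28 AM + 170 min = 10:18 AM.
Event B starts at 10:18 AM − 230 min = 6:28 AM.
Event H ends at 6:28 AM + 253 min = 10:41 AM.

10:41 AM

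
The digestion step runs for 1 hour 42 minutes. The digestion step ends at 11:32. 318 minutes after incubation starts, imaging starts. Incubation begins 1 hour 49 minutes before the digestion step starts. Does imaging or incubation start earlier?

incubation

The digestion step starts at 11:32 − 102 min = 09:50.
Incubation starts at 09:50 − 109 min = 08:01.
Imaging starts at 08:01 + 318 min = 13:19.
Imaging starts at 13:19 and incubation starts at 08:01, so incubation is first.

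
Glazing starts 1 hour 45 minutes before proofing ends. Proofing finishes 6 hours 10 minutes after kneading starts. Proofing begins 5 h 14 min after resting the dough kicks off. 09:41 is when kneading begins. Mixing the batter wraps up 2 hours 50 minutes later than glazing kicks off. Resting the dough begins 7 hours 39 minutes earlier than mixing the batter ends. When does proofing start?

Proofing ends at 09:41 + 370 min = 15:51.
Glazing starts at 15:51 − 105 min = 14:06.
Mixing the batter ends at 14:06 + 170 min = 16:56.
Resting the dough starts at 16:56 − 459 min = 09:17.
Proofing starts at 09:17 + 314 min = 14:31.

14:31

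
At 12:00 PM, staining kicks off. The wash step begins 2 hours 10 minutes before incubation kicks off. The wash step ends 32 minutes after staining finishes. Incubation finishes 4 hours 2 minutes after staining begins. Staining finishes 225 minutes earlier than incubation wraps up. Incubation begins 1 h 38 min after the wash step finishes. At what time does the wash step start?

Incubation ends at 12:00 PM + 242 min = 4:02 PM.
Staining ends at 4:02 PM − 225 min = 12:17 PM.
The wash step ends at 12:17 PM + 32 min = 12:49 PM.
Incubation starts at 12:49 PM + 98 min = 2:27 PM.
The wash step starts at 2:27 PM − 130 min = 12:17 PM.

12:17 PM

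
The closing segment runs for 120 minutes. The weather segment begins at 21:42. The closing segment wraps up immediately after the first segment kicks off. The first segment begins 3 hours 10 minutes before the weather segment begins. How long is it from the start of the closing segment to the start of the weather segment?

310 minutes

The first segment starts at 21:42 − 190 min = 18:32.
So the closing segment ends at 18:32.
The closing segment starts at 18:32 − 120 min = 16:32.
From 16:32 to 21:42 is 310 minutes.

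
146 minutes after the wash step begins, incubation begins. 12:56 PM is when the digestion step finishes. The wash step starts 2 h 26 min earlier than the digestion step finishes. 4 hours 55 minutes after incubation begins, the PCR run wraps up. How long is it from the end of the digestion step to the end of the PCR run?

The wash step starts at 12:56 PM − 146 min = 10:30 AM.
Incubation starts at 10:30 AM + 146 min = 12:56 PM.
The PCR run ends at 12:56 PM + 295 min = 5:51 PM.
From 12:56 PM to 5:51 PM is 4 h 55 min.

4 h 55 min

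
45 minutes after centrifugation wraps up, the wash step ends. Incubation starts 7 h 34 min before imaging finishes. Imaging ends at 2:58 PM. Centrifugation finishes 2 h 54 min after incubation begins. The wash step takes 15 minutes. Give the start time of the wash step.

10:48 AM

Incubation starts at 2:58 PM − 454 min = 7:24 AM.
Centrifugation ends at 7:24 AM + 174 min = 10:18 AM.
The wash step ends at 10:18 AM + 45 min = 11:03 AM.
The wash step starts at 11:03 AM − 15 min = 10:48 AM.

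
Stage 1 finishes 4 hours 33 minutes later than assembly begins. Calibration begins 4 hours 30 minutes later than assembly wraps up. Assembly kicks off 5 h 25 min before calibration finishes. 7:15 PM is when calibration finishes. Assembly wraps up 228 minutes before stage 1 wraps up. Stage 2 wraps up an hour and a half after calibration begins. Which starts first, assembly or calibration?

Assembly starts at 7:15 PM − 325 min = 1:50 PM.
Stage 1 ends at 1:50 PM + 273 min = 6:23 PM.
Assembly ends at 6:23 PM − 228 min = 2:35 PM.
Calibration starts at 2:35 PM + 270 min = 7:05 PM.
Assembly starts at 1:50 PM and calibration starts at 7:05 PM, so assembly is first.

assembly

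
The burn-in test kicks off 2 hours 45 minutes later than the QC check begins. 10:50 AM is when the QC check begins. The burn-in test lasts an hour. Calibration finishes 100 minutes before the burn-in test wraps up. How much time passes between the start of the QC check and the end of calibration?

125 minutes

The burn-in test starts at 10:50 AM + 165 min = 1:35 PM.
The burn-in test ends at 1:35 PM + 60 min = 2:35 PM.
Calibration ends at 2:35 PM − 100 min = 12:55 PM.
From 10:50 AM to 12:55 PM is 125 minutes.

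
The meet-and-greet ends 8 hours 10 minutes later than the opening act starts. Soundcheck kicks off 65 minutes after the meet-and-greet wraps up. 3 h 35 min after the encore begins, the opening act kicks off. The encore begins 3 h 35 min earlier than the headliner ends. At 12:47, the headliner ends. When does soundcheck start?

22:02

The encore starts at 12:47 − 215 min = 09:12.
The opening act starts at 09:12 + 215 min = 12:47.
The meet-and-greet ends at 12:47 + 490 min = 20:57.
Soundcheck starts at 20:57 + 65 min = 22:02.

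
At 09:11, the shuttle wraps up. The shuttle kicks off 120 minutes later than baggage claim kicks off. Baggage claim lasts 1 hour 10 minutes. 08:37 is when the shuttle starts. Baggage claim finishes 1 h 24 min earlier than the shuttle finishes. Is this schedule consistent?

Yes

Baggage claim ends at 09:11 − 84 min = 07:47.
Baggage claim starts at 07:47 − 70 min = 06:37.
The shuttle starts at 06:37 + 120 min = 08:37.
That matches the stated 08:37, so the schedule is consistent.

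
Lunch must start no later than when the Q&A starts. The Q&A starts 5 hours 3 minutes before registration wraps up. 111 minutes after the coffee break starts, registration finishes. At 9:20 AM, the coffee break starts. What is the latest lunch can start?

6:08 AM

Registration ends at 9:20 AM + 111 min = 11:11 AM.
The Q&A starts at 11:11 AM − 303 min = 6:08 AM.
Lunch is bounded by the Q&A, so the latest it can start is 6:08 AM.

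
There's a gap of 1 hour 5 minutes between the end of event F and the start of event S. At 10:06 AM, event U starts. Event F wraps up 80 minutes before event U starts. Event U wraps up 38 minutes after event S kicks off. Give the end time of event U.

Event F ends at 10:06 AM − 80 min = 8:46 AM.
Event S starts at 8:46 AM + 65 min = 9:51 AM.
Event U ends at 9:51 AM + 38 min = 10:29 AM.

10:29 AM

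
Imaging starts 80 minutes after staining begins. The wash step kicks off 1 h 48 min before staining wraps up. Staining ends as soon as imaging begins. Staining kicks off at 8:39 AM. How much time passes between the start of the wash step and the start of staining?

Imaging starts at 8:39 AM + 80 min = 9:59 AM.
So staining ends at 9:59 AM.
The wash step starts at 9:59 AM − 108 min = 8:11 AM.
From 8:11 AM to 8:39 AM is 28 minutes.

28 minutes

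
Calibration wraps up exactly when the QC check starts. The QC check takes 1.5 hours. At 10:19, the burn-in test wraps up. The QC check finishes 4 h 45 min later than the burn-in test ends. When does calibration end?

The QC check ends at 10:19 + 285 min = 15:04.
The QC check starts at 15:04 − 90 min = 13:34.
So calibration ends at 13:34.

13:34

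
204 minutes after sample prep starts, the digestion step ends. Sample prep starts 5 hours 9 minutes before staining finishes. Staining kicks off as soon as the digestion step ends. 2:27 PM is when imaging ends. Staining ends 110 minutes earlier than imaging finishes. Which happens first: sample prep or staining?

Staining ends at 2:27 PM − 110 min = 12:37 PM.
Sample prep starts at 12:37 PM − 309 min = 7:28 AM.
The digestion step ends at 7:28 AM + 204 min = 10:52 AM.
So staining starts at 10:52 AM.
Sample prep starts at 7:28 AM and staining starts at 10:52 AM, so sample prep is first.

sample prep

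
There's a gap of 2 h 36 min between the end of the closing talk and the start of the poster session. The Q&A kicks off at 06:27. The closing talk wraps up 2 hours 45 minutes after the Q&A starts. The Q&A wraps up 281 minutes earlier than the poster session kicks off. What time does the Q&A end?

07:07

The closing talk ends at 06:27 + 165 min = 09:12.
The poster session starts at 09:12 + 156 min = 11:48.
The Q&A ends at 11:48 − 281 min = 07:07.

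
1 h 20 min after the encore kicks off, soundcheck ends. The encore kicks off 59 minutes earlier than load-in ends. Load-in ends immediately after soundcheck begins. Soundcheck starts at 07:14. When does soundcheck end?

07:35

Load-in ends at 07:14.
The encore starts at 07:14 − 59 min = 06:15.
Soundcheck ends at 06:15 + 80 min = 07:35.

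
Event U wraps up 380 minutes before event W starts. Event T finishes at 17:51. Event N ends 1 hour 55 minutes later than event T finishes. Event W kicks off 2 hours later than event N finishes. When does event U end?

Event N ends at 17:51 + 115 min = 19:46.
Event W starts at 19:46 + 120 min = 21:46.
Event U ends at 21:46 − 380 min = 15:26.

15:26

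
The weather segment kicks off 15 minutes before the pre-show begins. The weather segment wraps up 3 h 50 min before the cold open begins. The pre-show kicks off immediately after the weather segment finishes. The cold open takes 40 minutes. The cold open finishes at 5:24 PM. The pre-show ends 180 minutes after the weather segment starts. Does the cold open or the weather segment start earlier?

The cold open starts at 5:24 PM − 40 min = 4:44 PM.
The weather segment ends at 4:44 PM − 230 min = 12:54 PM.
So the pre-show starts at 12:54 PM.
The weather segment starts at 12:54 PM − 15 min = 12:39 PM.
The cold open starts at 4:44 PM and the weather segment starts at 12:39 PM, so the weather segment is first.

the weather segment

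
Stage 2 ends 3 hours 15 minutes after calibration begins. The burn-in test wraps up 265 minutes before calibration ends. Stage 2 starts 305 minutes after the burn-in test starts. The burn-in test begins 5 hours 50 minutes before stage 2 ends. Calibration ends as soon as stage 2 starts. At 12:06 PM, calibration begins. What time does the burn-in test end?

10:11 AM

Stage 2 ends at 12:06 PM + 195 min = 3:21 PM.
The burn-in test starts at 3:21 PM − 350 min = 9:31 AM.
Stage 2 starts at 9:31 AM + 305 min = 2:36 PM.
So calibration ends at 2:36 PM.
The burn-in test ends at 2:36 PM − 265 min = 10:11 AM.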